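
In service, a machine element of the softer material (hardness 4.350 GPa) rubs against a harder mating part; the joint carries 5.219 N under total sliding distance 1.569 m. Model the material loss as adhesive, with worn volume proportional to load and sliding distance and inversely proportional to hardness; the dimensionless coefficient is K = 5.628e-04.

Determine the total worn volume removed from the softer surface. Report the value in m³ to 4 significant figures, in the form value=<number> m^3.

Intermediate values are printed rounded; all working math runs at exact precision; a lone final rounding to four significant figures.
Convert: Hardness H = 4.350 GPa = 4.350e+09 Pa.
Restated in SI base units: W = 5.219 N, H = 4.350e+09 Pa, K = 5.628e-04.
Volume removed: V = K·W·L/H = 5.628e-04 · 5.219 · 1.569 / 4.350e+09 = 1.059e-12 m³.

value=1.059e-12 m^3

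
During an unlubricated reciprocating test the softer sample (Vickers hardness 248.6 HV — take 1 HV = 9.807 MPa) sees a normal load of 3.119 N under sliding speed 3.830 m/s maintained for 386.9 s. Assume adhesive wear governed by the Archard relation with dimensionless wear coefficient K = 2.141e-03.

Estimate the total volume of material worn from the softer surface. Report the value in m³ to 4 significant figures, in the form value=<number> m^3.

The intermediates are printed rounded, and every step keeps full float precision. Rounded once at the end: 4 significant figures.
The distance L = v·t = 3.830 m/s × 386.9 s = 1482 m.
Hardness H = 248.6 HV × 9.807 MPa/HV = 2438 MPa = 2.438e+09 Pa.
SI base units throughout: W = 3.119 N, H = 2.438e+09 Pa, K = 2.141e-03.
The Archard volume V = K·W·L/H = 2.141e-03 · 3.119 · 1482 / 2.438e+09 = 4.059e-09 m³.

value=4.059e-09 m^3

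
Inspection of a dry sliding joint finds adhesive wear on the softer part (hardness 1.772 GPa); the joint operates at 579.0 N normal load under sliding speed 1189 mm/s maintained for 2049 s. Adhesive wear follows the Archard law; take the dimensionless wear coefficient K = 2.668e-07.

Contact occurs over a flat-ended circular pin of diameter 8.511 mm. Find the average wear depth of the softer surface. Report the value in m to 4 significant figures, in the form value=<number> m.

value=3.733e-06 m

All arithmetic carries full precision; the intermediates appear rounded — rounded just once, at four significant figures.
Sliding speed v = 1189 mm/s = 1.189 m/s. Distance covered L = v·t = 1.189 m/s × 2049 s = 2436 m.
Hardness H = 1.772 GPa = 1.772e+09 Pa.
Pin diameter d = 8.511 mm = 0.008511 m. Contact area A = π·d²/4 = π·(0.008511 m)²/4 = 5.689e-05 m².
Working in SI base units: W = 579.0 N, H = 1.772e+09 Pa, K = 2.668e-07.
Archard relation: V = K·W·L/H = 2.668e-07 · 579.0 · 2436 / 1.772e+09 = 2.124e-10 m³.
Depth h = V/A = 2.124e-10 / 5.689e-05 = 3.733e-06 m.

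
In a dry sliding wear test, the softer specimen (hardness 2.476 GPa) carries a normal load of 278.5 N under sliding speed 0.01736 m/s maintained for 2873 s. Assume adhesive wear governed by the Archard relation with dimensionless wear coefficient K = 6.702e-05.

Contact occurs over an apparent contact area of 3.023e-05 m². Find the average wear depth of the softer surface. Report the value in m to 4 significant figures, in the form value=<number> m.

All arithmetic runs at full precision; intermediate values appear rounded, and one last rounding: 4 significant digits.
Convert: Path length L = v·t = 0.01736 m/s × 2873 s = 49.88 m.
Convert: Hardness H = 2.476 GPa = 2.476e+09 Pa.
SI base units throughout: W = 278.5 N, H = 2.476e+09 Pa, K = 6.702e-05.
Archard relation: V = K·W·L/H = 6.702e-05 · 278.5 · 49.88 / 2.476e+09 = 3.760e-10 m³.
Average depth h = V/A = 3.760e-10 / 3.023e-05 = 1.244e-05 m.

value=1.244e-05 m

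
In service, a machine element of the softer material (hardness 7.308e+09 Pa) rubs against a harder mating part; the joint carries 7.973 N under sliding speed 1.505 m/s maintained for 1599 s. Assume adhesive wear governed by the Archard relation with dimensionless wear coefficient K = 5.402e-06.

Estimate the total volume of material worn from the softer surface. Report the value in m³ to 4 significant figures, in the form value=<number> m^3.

value=1.418e-11 m^3

All arithmetic runs at full precision, and intermediates are printed rounded — one last rounding: 4 significant figures.
Total distance L = v·t = 1.505 m/s × 1599 s = 2406 m.
In SI base units: W = 7.973 N, H = 7.308e+09 Pa, K = 5.402e-06.
Archard volume V = K·W·L/H = 5.402e-06 · 7.973 · 2406 / 7.308e+09 = 1.418e-11 m³.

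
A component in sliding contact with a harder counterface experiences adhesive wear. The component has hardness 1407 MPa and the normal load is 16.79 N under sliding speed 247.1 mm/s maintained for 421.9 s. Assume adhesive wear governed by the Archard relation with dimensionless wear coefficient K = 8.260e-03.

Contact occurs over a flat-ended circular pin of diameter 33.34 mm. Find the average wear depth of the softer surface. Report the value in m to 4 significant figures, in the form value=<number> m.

The intermediates are printed rounded — every step maintains full precision. Rounded just once, at 4 significant digits.
Convert: Sliding speed v = 247.1 mm/s = 0.2471 m/s. Distance covered L = v·t = 0.2471 m/s × 421.9 s = 104.3 m.
Convert: Hardness H = 1407 MPa = 1.407e+09 Pa.
Convert: Pin diameter d = 33.34 mm = 0.03334 m. Contact area A = π·d²/4 = π·(0.03334 m)²/4 = 8.730e-04 m².
Restated in SI base units: W = 16.79 N, H = 1.407e+09 Pa, K = 8.260e-03.
Archard volume V = K·W·L/H = 8.260e-03 · 16.79 · 104.3 / 1.407e+09 = 1.028e-08 m³.
Depth of wear h = V/A = 1.028e-08 / 8.730e-04 = 1.177e-05 m.

value=1.177e-05 m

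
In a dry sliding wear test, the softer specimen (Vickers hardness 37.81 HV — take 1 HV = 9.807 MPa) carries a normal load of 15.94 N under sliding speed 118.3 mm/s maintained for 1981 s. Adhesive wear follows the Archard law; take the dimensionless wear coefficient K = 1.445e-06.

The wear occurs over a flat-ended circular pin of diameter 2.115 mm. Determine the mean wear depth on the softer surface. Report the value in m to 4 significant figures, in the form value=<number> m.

Every step carries full float precision, and intermediates are displayed rounded. Rounded just once, at four significant digits.
Sliding speed v = 118.3 mm/s = 0.1183 m/s. Distance L = v·t = 0.1183 m/s × 1981 s = 234.4 m.
Hardness H = 37.81 HV × 9.807 MPa/HV = 370.8 MPa = 3.708e+08 Pa.
Pin diameter d = 2.115 mm = 0.002115 m. Contact area A = π·d²/4 = π·(0.002115 m)²/4 = 3.513e-06 m².
Working in SI base units: W = 15.94 N, H = 3.708e+08 Pa, K = 1.445e-06.
Apply Archard: V = K·W·L/H = 1.445e-06 · 15.94 · 234.4 / 3.708e+08 = 1.456e-11 m³.
Mean depth h = V/A = 1.456e-11 / 3.513e-06 = 4.144e-06 m.

value=4.144e-06 m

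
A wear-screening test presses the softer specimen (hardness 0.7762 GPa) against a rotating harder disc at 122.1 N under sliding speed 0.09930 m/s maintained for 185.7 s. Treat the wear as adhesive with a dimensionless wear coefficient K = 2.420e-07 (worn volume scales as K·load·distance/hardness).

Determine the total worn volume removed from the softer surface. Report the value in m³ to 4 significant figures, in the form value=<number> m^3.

value=7.020e-13 m^3

The intermediates appear rounded; all arithmetic maintains full float precision — a lone final rounding: 4 significant figures.
Convert: Path length L = v·t = 0.09930 m/s × 185.7 s = 18.44 m.
Convert: Hardness H = 0.7762 GPa = 7.762e+08 Pa.
Restated in SI base units: W = 122.1 N, H = 7.762e+08 Pa, K = 2.420e-07.
By Archard's law, V = K·W·L/H = 2.420e-07 · 122.1 · 18.44 / 7.762e+08 = 7.020e-13 m³.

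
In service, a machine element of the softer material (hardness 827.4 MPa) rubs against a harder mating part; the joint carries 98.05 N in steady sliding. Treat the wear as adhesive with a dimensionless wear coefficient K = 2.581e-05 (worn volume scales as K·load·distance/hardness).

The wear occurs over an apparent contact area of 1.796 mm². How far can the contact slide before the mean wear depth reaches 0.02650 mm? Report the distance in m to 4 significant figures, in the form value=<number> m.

All arithmetic carries exact precision; intermediate values are shown rounded — rounded once at the end: 4 significant digits.
Hardness H = 827.4 MPa = 8.274e+08 Pa.
Contact area A = 1.796 mm² = 1.796e-06 m².
Depth limit h_lim = 0.02650 mm = 2.650e-05 m.
In SI base units: W = 98.05 N, H = 8.274e+08 Pa, K = 2.581e-05.
Allowed volume V_lim = h_lim·A = 2.650e-05 · 1.796e-06 = 4.759e-11 m³.
Life L = V_lim·H/(K·W) = 4.759e-11 · 8.274e+08 / (2.581e-05 · 98.05) = 15.56 m.

value=15.56 m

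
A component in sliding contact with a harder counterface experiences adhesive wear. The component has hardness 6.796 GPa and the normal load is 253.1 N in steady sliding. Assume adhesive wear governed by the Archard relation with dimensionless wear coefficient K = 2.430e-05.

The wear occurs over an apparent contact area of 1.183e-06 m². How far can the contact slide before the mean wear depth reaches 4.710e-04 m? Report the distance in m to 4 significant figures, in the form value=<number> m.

Intermediates appear rounded; all working math keeps full precision, and rounded once at the end to four significant figures.
Convert: Hardness H = 6.796 GPa = 6.796e+09 Pa.
Collected in SI base units: W = 253.1 N, H = 6.796e+09 Pa, K = 2.430e-05.
Limit volume V_lim = h_lim·A = 4.710e-04 · 1.183e-06 = 5.572e-10 m³.
Sliding life L = V_lim·H/(K·W) = 5.572e-10 · 6.796e+09 / (2.430e-05 · 253.1) = 615.7 m.

value=615.7 m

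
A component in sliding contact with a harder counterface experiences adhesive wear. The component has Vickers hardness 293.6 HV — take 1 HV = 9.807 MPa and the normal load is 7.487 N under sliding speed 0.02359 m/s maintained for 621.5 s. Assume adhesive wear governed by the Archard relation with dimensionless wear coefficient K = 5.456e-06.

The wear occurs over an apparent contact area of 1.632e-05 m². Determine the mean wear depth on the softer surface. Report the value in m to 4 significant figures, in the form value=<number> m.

value=1.274e-08 m

All arithmetic carries full float precision — the intermediates are printed rounded; rounded once at the end: four significant figures.
Convert: Total distance L = v·t = 0.02359 m/s × 621.5 s = 14.66 m.
Convert: Hardness H = 293.6 HV × 9.807 MPa/HV = 2879 MPa = 2.879e+09 Pa.
Expressed in SI base units: W = 7.487 N, H = 2.879e+09 Pa, K = 5.456e-06.
Wear volume V = K·W·L/H = 5.456e-06 · 7.487 · 14.66 / 2.879e+09 = 2.080e-13 m³.
Mean wear depth h = V/A = 2.080e-13 / 1.632e-05 = 1.274e-08 m.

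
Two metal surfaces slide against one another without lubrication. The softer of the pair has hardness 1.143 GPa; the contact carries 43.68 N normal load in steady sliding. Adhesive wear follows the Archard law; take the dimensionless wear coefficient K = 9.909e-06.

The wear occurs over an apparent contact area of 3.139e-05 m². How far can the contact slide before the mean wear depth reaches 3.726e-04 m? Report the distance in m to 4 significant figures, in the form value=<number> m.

value=3.089e+04 m

The intermediates are displayed rounded; the algebra runs at full precision. Rounded just once to 4 significant digits.
Hardness H = 1.143 GPa = 1.143e+09 Pa.
Restated in SI base units: W = 43.68 N, H = 1.143e+09 Pa, K = 9.909e-06.
Wearable volume V_lim = h_lim·A = 3.726e-04 · 3.139e-05 = 1.170e-08 m³.
So the life L = V_lim·H/(K·W) = 1.170e-08 · 1.143e+09 / (9.909e-06 · 43.68) = 3.089e+04 m.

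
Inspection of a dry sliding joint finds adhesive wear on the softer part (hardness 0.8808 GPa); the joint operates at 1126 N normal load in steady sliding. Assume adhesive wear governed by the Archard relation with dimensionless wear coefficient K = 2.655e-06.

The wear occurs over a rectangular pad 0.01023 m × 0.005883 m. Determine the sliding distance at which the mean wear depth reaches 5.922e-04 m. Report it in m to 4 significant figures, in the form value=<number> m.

value=1.050e+04 m

Quoted intermediates are rounded, and all working math runs at full precision; one last rounding, at four significant figures.
Convert: Hardness H = 0.8808 GPa = 8.808e+08 Pa.
Convert: Contact area A = 0.01023 m × 0.005883 m = 6.018e-05 m².
Restated in SI base units: W = 1126 N, H = 8.808e+08 Pa, K = 2.655e-06.
Volume at the limit: V_lim = h_lim·A = 5.922e-04 · 6.018e-05 = 3.564e-08 m³.
Sliding life L = V_lim·H/(K·W) = 3.564e-08 · 8.808e+08 / (2.655e-06 · 1126) = 1.050e+04 m.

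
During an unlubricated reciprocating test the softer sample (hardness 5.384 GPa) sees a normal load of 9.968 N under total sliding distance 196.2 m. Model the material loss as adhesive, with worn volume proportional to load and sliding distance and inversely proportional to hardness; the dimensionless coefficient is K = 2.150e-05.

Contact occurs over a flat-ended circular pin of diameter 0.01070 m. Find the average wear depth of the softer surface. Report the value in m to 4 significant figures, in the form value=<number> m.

Intermediates are shown rounded — each operation holds full precision, and one final rounding to four significant digits.
Convert: Hardness H = 5.384 GPa = 5.384e+09 Pa.
Convert: Contact area A = π·d²/4 = π·(0.01070 m)²/4 = 8.992e-05 m².
Restated in SI base units: W = 9.968 N, H = 5.384e+09 Pa, K = 2.150e-05.
Worn volume V = K·W·L/H = 2.150e-05 · 9.968 · 196.2 / 5.384e+09 = 7.810e-12 m³.
Depth of wear h = V/A = 7.810e-12 / 8.992e-05 = 8.685e-08 m.

value=8.685e-08 m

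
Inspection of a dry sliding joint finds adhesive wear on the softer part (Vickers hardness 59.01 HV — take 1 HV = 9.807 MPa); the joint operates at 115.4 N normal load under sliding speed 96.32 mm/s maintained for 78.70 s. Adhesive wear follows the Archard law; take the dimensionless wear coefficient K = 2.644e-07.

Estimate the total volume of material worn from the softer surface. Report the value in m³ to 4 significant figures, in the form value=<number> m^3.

The intermediates appear rounded. The computation runs at exact precision — a single final rounding: 4 significant figures.
Sliding speed v = 96.32 mm/s = 0.09632 m/s. Distance L = v·t = 0.09632 m/s × 78.70 s = 7.580 m.
Hardness H = 59.01 HV × 9.807 MPa/HV = 578.7 MPa = 5.787e+08 Pa.
Expressed in SI base units: W = 115.4 N, H = 5.787e+08 Pa, K = 2.644e-07.
Archard volume V = K·W·L/H = 2.644e-07 · 115.4 · 7.580 / 5.787e+08 = 3.997e-13 m³.

value=3.997e-13 m^3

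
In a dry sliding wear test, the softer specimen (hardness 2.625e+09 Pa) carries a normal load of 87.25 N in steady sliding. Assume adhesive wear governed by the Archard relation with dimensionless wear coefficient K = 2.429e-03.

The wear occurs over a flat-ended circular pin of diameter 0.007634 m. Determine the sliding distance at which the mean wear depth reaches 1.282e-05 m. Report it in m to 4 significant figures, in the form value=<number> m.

Intermediate values are printed rounded, and the algebra holds full precision, and one last rounding to four significant figures.
Convert: Contact area A = π·d²/4 = π·(0.007634 m)²/4 = 4.577e-05 m².
SI base units throughout: W = 87.25 N, H = 2.625e+09 Pa, K = 2.429e-03.
Wearable volume V_lim = h_lim·A = 1.282e-05 · 4.577e-05 = 5.868e-10 m³.
Thus life L = V_lim·H/(K·W) = 5.868e-10 · 2.625e+09 / (2.429e-03 · 87.25) = 7.268 m.

value=7.268 m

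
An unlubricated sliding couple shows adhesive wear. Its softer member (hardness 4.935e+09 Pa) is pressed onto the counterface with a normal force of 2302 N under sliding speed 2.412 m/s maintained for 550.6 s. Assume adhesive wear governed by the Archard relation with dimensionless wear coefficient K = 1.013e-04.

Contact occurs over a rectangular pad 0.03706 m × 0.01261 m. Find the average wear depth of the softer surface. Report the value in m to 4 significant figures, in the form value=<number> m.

Intermediate values are displayed rounded. The algebra keeps exact precision, and a single final rounding: four significant digits.
Path length L = v·t = 2.412 m/s × 550.6 s = 1328 m.
Contact area A = 0.03706 m × 0.01261 m = 4.673e-04 m².
Restated in SI base units: W = 2302 N, H = 4.935e+09 Pa, K = 1.013e-04.
Wear volume V = K·W·L/H = 1.013e-04 · 2302 · 1328 / 4.935e+09 = 6.275e-08 m³.
Average depth h = V/A = 6.275e-08 / 4.673e-04 = 1.343e-04 m.

value=1.343e-04 m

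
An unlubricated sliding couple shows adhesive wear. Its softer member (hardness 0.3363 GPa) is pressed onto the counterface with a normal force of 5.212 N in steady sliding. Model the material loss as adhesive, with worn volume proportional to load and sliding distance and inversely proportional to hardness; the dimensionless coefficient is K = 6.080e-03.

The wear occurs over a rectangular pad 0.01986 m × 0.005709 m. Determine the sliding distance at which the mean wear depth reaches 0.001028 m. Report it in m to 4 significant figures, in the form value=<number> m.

Each operation carries full float precision — the intermediates appear rounded. Rounded once at the end to four significant digits.
Convert: Hardness H = 0.3363 GPa = 3.363e+08 Pa.
Convert: Contact area A = 0.01986 m × 0.005709 m = 1.134e-04 m².
As SI base values: W = 5.212 N, H = 3.363e+08 Pa, K = 6.080e-03.
At the depth limit, V_lim = h_lim·A = 0.001028 · 1.134e-04 = 1.166e-07 m³.
Thus life L = V_lim·H/(K·W) = 1.166e-07 · 3.363e+08 / (6.080e-03 · 5.212) = 1237 m.

value=1237 m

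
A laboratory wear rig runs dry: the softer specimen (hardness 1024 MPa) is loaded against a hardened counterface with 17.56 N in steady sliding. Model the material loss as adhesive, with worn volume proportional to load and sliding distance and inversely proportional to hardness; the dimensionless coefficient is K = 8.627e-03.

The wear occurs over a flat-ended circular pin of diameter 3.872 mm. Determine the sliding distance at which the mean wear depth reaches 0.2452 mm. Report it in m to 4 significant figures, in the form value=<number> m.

value=19.52 m

Each operation maintains full float precision, and intermediate values appear rounded, and a lone final rounding, at 4 significant digits.
Hardness H = 1024 MPa = 1.024e+09 Pa.
Pin diameter d = 3.872 mm = 0.003872 m. Contact area A = π·d²/4 = π·(0.003872 m)²/4 = 1.177e-05 m².
Depth limit h_lim = 0.2452 mm = 2.452e-04 m.
In SI base units, W = 17.56 N, H = 1.024e+09 Pa, K = 8.627e-03.
Allowed volume V_lim = h_lim·A = 2.452e-04 · 1.177e-05 = 2.887e-09 m³.
Sliding life L = V_lim·H/(K·W) = 2.887e-09 · 1.024e+09 / (8.627e-03 · 17.56) = 19.52 m.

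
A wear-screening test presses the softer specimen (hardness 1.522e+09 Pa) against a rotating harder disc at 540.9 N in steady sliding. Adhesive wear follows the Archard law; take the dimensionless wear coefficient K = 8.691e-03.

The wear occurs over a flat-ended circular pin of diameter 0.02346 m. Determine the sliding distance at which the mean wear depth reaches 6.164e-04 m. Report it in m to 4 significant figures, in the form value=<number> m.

value=86.27 m

Displayed values are rounded — each operation maintains exact precision. Rounded once at the end: 4 significant figures.
Contact area A = π·d²/4 = π·(0.02346 m)²/4 = 4.323e-04 m².
SI base units throughout: W = 540.9 N, H = 1.522e+09 Pa, K = 8.691e-03.
Permissible volume V_lim = h_lim·A = 6.164e-04 · 4.323e-04 = 2.664e-07 m³.
Life L = V_lim·H/(K·W) = 2.664e-07 · 1.522e+09 / (8.691e-03 · 540.9) = 86.27 m.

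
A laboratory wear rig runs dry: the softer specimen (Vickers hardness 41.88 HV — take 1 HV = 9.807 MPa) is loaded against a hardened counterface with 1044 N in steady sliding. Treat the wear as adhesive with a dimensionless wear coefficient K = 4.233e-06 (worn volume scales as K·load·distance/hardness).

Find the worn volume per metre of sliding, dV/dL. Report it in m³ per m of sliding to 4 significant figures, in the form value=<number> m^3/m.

value=1.076e-11 m^3/m

Every step carries exact precision. The intermediates are shown rounded; rounded once at the end, at four significant figures.
Hardness H = 41.88 HV × 9.807 MPa/HV = 410.7 MPa = 4.107e+08 Pa.
SI base units throughout: W = 1044 N, H = 4.107e+08 Pa, K = 4.233e-06.
The wear rate dV/dL = K·W/H: 4.233e-06 · 1044 / 4.107e+08 = 1.076e-11 m³/m.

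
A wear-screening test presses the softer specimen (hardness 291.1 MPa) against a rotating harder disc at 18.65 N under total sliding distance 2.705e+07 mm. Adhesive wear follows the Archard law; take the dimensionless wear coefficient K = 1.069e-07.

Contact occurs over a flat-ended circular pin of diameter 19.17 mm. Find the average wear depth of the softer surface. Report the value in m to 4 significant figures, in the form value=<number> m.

Intermediate values are shown rounded; each operation maintains full precision; rounded once at the end: 4 significant digits.
Convert: The distance L = 2.705e+07 mm = 2.705e+04 m.
Convert: Hardness H = 291.1 MPa = 2.911e+08 Pa.
Convert: Pin diameter d = 19.17 mm = 0.01917 m. Contact area A = π·d²/4 = π·(0.01917 m)²/4 = 2.886e-04 m².
Restated in SI base units: W = 18.65 N, H = 2.911e+08 Pa, K = 1.069e-07.
Worn volume V = K·W·L/H = 1.069e-07 · 18.65 · 2.705e+04 / 2.911e+08 = 1.853e-10 m³.
Average depth h = V/A = 1.853e-10 / 2.886e-04 = 6.419e-07 m.

value=6.419e-07 m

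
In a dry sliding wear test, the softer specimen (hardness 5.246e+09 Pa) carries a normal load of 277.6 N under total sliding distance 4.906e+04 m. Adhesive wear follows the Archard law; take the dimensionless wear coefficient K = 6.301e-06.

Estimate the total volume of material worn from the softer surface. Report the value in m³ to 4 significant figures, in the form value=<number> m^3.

value=1.636e-08 m^3

Each operation maintains full precision. Quoted intermediates are rounded. Rounded once at the end, at four significant figures.
As SI base values: W = 277.6 N, H = 5.246e+09 Pa, K = 6.301e-06.
By Archard's law, V = K·W·L/H = 6.301e-06 · 277.6 · 4.906e+04 / 5.246e+09 = 1.636e-08 m³.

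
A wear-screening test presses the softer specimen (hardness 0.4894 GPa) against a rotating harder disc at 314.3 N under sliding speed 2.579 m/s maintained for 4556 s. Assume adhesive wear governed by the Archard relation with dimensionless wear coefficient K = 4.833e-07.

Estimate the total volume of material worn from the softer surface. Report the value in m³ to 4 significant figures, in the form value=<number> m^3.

value=3.647e-09 m^3

Every step keeps full precision — displayed values are rounded — one final rounding, at four significant digits.
Convert: The distance L = v·t = 2.579 m/s × 4556 s = 1.175e+04 m.
Convert: Hardness H = 0.4894 GPa = 4.894e+08 Pa.
As SI base values: W = 314.3 N, H = 4.894e+08 Pa, K = 4.833e-07.
The Archard volume V = K·W·L/H = 4.833e-07 · 314.3 · 1.175e+04 / 4.894e+08 = 3.647e-09 m³.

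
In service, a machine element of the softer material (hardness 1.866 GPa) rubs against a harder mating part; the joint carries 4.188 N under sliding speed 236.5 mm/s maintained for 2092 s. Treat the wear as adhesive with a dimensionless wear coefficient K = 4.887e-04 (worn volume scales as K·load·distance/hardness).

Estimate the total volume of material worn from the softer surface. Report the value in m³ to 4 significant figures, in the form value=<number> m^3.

value=5.427e-10 m^3

Displayed values are rounded; all working math carries full precision. Rounded once at the end to 4 significant digits.
Convert: Sliding speed v = 236.5 mm/s = 0.2365 m/s. The distance L = v·t = 0.2365 m/s × 2092 s = 494.8 m.
Convert: Hardness H = 1.866 GPa = 1.866e+09 Pa.
As SI base values: W = 4.188 N, H = 1.866e+09 Pa, K = 4.887e-04.
Archard volume V = K·W·L/H = 4.887e-04 · 4.188 · 494.8 / 1.866e+09 = 5.427e-10 m³.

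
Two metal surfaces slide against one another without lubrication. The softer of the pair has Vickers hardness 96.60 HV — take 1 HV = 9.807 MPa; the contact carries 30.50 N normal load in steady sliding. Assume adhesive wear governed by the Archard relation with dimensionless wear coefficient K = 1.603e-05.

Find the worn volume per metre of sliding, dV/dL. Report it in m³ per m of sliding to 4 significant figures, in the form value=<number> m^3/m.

value=5.161e-13 m^3/m

All arithmetic carries full precision, and intermediates are printed rounded — rounded just once, at 4 significant digits.
Convert: Hardness H = 96.60 HV × 9.807 MPa/HV = 947.4 MPa = 9.474e+08 Pa.
Working in SI base units: W = 30.50 N, H = 9.474e+08 Pa, K = 1.603e-05.
Volumetric rate dV/dL = K·W/H (independent of L): 1.603e-05 · 30.50 / 9.474e+08 = 5.161e-13 m³/m.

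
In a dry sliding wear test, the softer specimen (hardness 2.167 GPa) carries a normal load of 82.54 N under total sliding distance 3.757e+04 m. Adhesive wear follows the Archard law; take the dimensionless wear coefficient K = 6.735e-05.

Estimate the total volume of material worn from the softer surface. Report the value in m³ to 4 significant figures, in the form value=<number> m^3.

value=9.638e-08 m^3

Displayed values are rounded; every step holds exact precision; one last rounding, at 4 significant digits.
Hardness H = 2.167 GPa = 2.167e+09 Pa.
Collected in SI base units: W = 82.54 N, H = 2.167e+09 Pa, K = 6.735e-05.
By Archard's law, V = K·W·L/H = 6.735e-05 · 82.54 · 3.757e+04 / 2.167e+09 = 9.638e-08 m³.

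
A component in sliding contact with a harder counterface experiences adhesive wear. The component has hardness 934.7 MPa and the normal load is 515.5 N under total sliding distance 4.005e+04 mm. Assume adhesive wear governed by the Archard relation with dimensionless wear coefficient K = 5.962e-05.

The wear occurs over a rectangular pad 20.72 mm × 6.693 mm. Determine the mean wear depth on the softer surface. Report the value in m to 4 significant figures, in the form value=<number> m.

value=9.496e-06 m

The computation carries full precision — intermediate values appear rounded. Rounded just once, at 4 significant figures.
Convert: Total distance L = 4.005e+04 mm = 40.05 m.
Convert: Hardness H = 934.7 MPa = 9.347e+08 Pa.
Convert: Pad sides 20.72 mm × 6.693 mm = 0.02072 m × 0.006693 m. Contact area A = 0.02072 m × 0.006693 m = 1.387e-04 m².
Expressed in SI base units: W = 515.5 N, H = 9.347e+08 Pa, K = 5.962e-05.
Worn volume V = K·W·L/H = 5.962e-05 · 515.5 · 40.05 / 9.347e+08 = 1.317e-09 m³.
Depth of wear h = V/A = 1.317e-09 / 1.387e-04 = 9.496e-06 m.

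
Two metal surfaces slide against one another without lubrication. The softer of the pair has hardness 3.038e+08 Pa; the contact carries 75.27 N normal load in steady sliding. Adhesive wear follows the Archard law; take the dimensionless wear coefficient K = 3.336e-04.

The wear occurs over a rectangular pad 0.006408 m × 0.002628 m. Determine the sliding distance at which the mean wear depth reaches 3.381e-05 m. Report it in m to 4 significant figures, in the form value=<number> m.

All arithmetic keeps full precision, and the intermediates appear rounded — one last rounding to four significant digits.
Contact area A = 0.006408 m × 0.002628 m = 1.684e-05 m².
As SI base values: W = 75.27 N, H = 3.038e+08 Pa, K = 3.336e-04.
Permissible volume V_lim = h_lim·A = 3.381e-05 · 1.684e-05 = 5.694e-10 m³.
Thus life L = V_lim·H/(K·W) = 5.694e-10 · 3.038e+08 / (3.336e-04 · 75.27) = 6.889 m.

value=6.889 m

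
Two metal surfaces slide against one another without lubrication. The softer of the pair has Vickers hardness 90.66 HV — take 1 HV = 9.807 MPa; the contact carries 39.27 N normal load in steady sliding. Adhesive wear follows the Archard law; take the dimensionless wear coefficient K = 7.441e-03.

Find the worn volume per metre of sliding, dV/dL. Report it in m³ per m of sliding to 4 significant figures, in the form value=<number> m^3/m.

All arithmetic maintains full precision. Intermediates are printed rounded, and rounded once at the end, at four significant figures.
Convert: Hardness H = 90.66 HV × 9.807 MPa/HV = 889.1 MPa = 8.891e+08 Pa.
In SI base units, W = 39.27 N, H = 8.891e+08 Pa, K = 7.441e-03.
Wear rate dV/dL = K·W/H — distance-free: 7.441e-03 · 39.27 / 8.891e+08 = 3.287e-10 m³/m.

value=3.287e-10 m^3/m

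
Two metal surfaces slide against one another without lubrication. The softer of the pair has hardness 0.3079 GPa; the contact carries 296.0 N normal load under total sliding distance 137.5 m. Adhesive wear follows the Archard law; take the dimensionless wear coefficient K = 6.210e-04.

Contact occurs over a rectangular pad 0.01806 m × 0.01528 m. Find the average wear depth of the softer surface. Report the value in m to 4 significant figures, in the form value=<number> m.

The algebra keeps exact precision, and intermediates appear rounded; a lone final rounding to 4 significant digits.
Hardness H = 0.3079 GPa = 3.079e+08 Pa.
Contact area A = 0.01806 m × 0.01528 m = 2.760e-04 m².
In SI base units: W = 296.0 N, H = 3.079e+08 Pa, K = 6.210e-04.
By Archard's law, V = K·W·L/H = 6.210e-04 · 296.0 · 137.5 / 3.079e+08 = 8.209e-08 m³.
Depth h = V/A = 8.209e-08 / 2.760e-04 = 2.975e-04 m.

value=2.975e-04 m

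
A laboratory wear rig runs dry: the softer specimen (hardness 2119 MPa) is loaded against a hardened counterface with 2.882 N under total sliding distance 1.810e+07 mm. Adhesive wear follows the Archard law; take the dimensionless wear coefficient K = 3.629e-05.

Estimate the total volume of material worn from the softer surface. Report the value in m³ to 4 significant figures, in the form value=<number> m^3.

value=8.934e-10 m^3

Intermediates are printed rounded. The computation maintains full float precision, and rounded once at the end to four significant digits.
Convert: Path length L = 1.810e+07 mm = 1.810e+04 m.
Convert: Hardness H = 2119 MPa = 2.119e+09 Pa.
Working in SI base units: W = 2.882 N, H = 2.119e+09 Pa, K = 3.629e-05.
Wear volume V = K·W·L/H = 3.629e-05 · 2.882 · 1.810e+04 / 2.119e+09 = 8.934e-10 m³.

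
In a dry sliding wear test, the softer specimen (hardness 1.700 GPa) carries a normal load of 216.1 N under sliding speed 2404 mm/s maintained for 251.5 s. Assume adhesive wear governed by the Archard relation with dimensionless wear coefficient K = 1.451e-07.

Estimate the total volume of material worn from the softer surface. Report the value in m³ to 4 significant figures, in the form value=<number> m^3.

value=1.115e-11 m^3

Intermediate values appear rounded — each operation runs at full precision — a lone final rounding to four significant figures.
Sliding speed v = 2404 mm/s = 2.404 m/s. Distance L = v·t = 2.404 m/s × 251.5 s = 604.6 m.
Hardness H = 1.700 GPa = 1.700e+09 Pa.
Restated in SI base units: W = 216.1 N, H = 1.700e+09 Pa, K = 1.451e-07.
By Archard's law, V = K·W·L/H = 1.451e-07 · 216.1 · 604.6 / 1.700e+09 = 1.115e-11 m³.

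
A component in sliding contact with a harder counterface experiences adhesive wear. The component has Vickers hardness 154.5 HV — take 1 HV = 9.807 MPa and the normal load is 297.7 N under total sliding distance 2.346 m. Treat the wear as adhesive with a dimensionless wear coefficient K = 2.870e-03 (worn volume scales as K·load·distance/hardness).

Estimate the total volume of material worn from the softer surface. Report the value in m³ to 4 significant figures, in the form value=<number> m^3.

Each operation holds full precision — intermediate values appear rounded. Rounded once at the end, at 4 significant figures.
Convert: Hardness H = 154.5 HV × 9.807 MPa/HV = 1515 MPa = 1.515e+09 Pa.
SI base units throughout: W = 297.7 N, H = 1.515e+09 Pa, K = 2.870e-03.
By Archard's law, V = K·W·L/H = 2.870e-03 · 297.7 · 2.346 / 1.515e+09 = 1.323e-09 m³.

value=1.323e-09 m^3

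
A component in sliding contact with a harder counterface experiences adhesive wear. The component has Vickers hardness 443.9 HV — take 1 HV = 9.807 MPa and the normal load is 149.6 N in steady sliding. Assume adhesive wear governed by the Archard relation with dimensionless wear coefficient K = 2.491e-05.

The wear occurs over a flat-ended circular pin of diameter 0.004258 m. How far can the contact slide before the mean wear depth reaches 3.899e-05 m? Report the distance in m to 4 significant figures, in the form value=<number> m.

Intermediates are printed rounded; every step maintains full precision — a lone final rounding to 4 significant figures.
Convert: Hardness H = 443.9 HV × 9.807 MPa/HV = 4353 MPa = 4.353e+09 Pa.
Convert: Contact area A = π·d²/4 = π·(0.004258 m)²/4 = 1.424e-05 m².
Collected in SI base units: W = 149.6 N, H = 4.353e+09 Pa, K = 2.491e-05.
Allowed volume V_lim = h_lim·A = 3.899e-05 · 1.424e-05 = 5.552e-10 m³.
Sliding life L = V_lim·H/(K·W) = 5.552e-10 · 4.353e+09 / (2.491e-05 · 149.6) = 648.6 m.

value=648.6 m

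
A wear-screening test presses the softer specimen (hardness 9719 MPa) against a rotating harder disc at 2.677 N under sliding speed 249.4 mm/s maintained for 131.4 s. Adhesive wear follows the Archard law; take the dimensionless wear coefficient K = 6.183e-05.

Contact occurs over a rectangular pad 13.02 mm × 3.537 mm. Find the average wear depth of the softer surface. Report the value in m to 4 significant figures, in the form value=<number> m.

All working math holds full float precision; quoted intermediates are rounded. Rounded once at the end to four significant figures.
Convert: Sliding speed v = 249.4 mm/s = 0.2494 m/s. Distance L = v·t = 0.2494 m/s × 131.4 s = 32.77 m.
Convert: Hardness H = 9719 MPa = 9.719e+09 Pa.
Convert: Pad sides 13.02 mm × 3.537 mm = 0.01302 m × 0.003537 m. Contact area A = 0.01302 m × 0.003537 m = 4.605e-05 m².
SI base units throughout: W = 2.677 N, H = 9.719e+09 Pa, K = 6.183e-05.
Apply Archard: V = K·W·L/H = 6.183e-05 · 2.677 · 32.77 / 9.719e+09 = 5.581e-13 m³.
Mean depth h = V/A = 5.581e-13 / 4.605e-05 = 1.212e-08 m.

value=1.212e-08 m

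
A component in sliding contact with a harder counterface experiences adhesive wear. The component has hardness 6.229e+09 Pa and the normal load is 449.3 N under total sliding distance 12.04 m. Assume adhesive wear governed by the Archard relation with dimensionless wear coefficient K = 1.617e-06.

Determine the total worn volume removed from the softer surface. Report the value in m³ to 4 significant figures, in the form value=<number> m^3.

value=1.404e-12 m^3

Displayed values are rounded — every step maintains exact precision, and rounded just once to four significant figures.
Expressed in SI base units: W = 449.3 N, H = 6.229e+09 Pa, K = 1.617e-06.
Worn volume V = K·W·L/H = 1.617e-06 · 449.3 · 12.04 / 6.229e+09 = 1.404e-12 m³.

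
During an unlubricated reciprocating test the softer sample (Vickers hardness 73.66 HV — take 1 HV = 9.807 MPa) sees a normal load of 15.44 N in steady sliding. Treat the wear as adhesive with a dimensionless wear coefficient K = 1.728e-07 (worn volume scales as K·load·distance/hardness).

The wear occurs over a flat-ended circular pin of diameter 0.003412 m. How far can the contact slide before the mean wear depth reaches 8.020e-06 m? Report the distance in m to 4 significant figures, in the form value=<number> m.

value=1.985e+04 m

All working math runs at full precision; displayed values are rounded, and one final rounding to four significant digits.
Hardness H = 73.66 HV × 9.807 MPa/HV = 722.4 MPa = 7.224e+08 Pa.
Contact area A = π·d²/4 = π·(0.003412 m)²/4 = 9.143e-06 m².
Collected in SI base units: W = 15.44 N, H = 7.224e+08 Pa, K = 1.728e-07.
At the depth limit, V_lim = h_lim·A = 8.020e-06 · 9.143e-06 = 7.333e-11 m³.
Sliding life L = V_lim·H/(K·W) = 7.333e-11 · 7.224e+08 / (1.728e-07 · 15.44) = 1.985e+04 m.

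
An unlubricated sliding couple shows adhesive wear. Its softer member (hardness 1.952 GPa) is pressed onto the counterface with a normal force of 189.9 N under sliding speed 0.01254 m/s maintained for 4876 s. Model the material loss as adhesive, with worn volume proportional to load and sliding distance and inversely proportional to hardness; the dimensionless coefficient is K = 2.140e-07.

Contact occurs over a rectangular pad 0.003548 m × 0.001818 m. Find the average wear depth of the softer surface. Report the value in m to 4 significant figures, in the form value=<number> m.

Quoted intermediates are rounded, and each operation maintains exact precision — one final rounding, at 4 significant digits.
Convert: Distance L = v·t = 0.01254 m/s × 4876 s = 61.15 m.
Convert: Hardness H = 1.952 GPa = 1.952e+09 Pa.
Convert: Contact area A = 0.003548 m × 0.001818 m = 6.450e-06 m².
Restated in SI base units: W = 189.9 N, H = 1.952e+09 Pa, K = 2.140e-07.
Archard volume V = K·W·L/H = 2.140e-07 · 189.9 · 61.15 / 1.952e+09 = 1.273e-12 m³.
Mean depth h = V/A = 1.273e-12 / 6.450e-06 = 1.974e-07 m.

value=1.974e-07 m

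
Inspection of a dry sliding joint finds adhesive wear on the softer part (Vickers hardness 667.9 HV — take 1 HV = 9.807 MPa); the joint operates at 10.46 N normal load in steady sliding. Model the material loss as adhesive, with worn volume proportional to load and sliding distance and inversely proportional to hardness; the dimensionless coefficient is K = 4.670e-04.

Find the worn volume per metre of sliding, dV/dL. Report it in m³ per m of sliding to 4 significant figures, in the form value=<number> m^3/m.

value=7.458e-13 m^3/m

Each operation holds exact precision, and the intermediates are shown rounded. Rounded once at the end, at 4 significant digits.
Hardness H = 667.9 HV × 9.807 MPa/HV = 6550 MPa = 6.550e+09 Pa.
Restated in SI base units: W = 10.46 N, H = 6.550e+09 Pa, K = 4.670e-04.
Rate of wear dV/dL = K·W/H (independent of L): 4.670e-04 · 10.46 / 6.550e+09 = 7.458e-13 m³/m.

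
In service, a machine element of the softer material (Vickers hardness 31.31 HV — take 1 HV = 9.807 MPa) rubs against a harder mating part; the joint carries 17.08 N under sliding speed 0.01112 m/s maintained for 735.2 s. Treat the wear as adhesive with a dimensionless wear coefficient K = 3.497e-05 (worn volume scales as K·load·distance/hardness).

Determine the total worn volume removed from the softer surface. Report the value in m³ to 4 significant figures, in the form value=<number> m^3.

Every step carries exact precision. The intermediates appear rounded, and rounded just once to four significant figures.
Convert: Sliding distance L = v·t = 0.01112 m/s × 735.2 s = 8.175 m.
Convert: Hardness H = 31.31 HV × 9.807 MPa/HV = 307.1 MPa = 3.071e+08 Pa.
In SI base units, W = 17.08 N, H = 3.071e+08 Pa, K = 3.497e-05.
The Archard volume V = K·W·L/H = 3.497e-05 · 17.08 · 8.175 / 3.071e+08 = 1.590e-11 m³.

value=1.590e-11 m^3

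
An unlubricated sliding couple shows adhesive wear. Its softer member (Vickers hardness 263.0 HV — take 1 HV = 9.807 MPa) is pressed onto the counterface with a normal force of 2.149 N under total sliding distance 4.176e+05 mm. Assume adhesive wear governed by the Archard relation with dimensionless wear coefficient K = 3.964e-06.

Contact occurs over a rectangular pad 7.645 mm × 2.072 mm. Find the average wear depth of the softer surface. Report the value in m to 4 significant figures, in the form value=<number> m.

value=8.707e-08 m

The computation holds full precision, and intermediates are displayed rounded. Rounded just once: 4 significant figures.
Convert: Distance L = 4.176e+05 mm = 417.6 m.
Convert: Hardness H = 263.0 HV × 9.807 MPa/HV = 2579 MPa = 2.579e+09 Pa.
Convert: Pad sides 7.645 mm × 2.072 mm = 0.007645 m × 0.002072 m. Contact area A = 0.007645 m × 0.002072 m = 1.584e-05 m².
As SI base values: W = 2.149 N, H = 2.579e+09 Pa, K = 3.964e-06.
Apply Archard: V = K·W·L/H = 3.964e-06 · 2.149 · 417.6 / 2.579e+09 = 1.379e-12 m³.
Depth h = V/A = 1.379e-12 / 1.584e-05 = 8.707e-08 m.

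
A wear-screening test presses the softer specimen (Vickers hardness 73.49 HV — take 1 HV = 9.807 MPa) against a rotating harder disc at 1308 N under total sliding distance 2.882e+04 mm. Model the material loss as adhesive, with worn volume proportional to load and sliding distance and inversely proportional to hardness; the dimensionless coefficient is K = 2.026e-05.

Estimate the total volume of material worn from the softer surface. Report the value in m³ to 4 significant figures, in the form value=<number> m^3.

The intermediates are printed rounded, and the computation carries exact precision — rounded just once, at four significant digits.
Distance L = 2.882e+04 mm = 28.82 m.
Hardness H = 73.49 HV × 9.807 MPa/HV = 720.7 MPa = 7.207e+08 Pa.
Collected in SI base units: W = 1308 N, H = 7.207e+08 Pa, K = 2.026e-05.
Archard volume V = K·W·L/H = 2.026e-05 · 1308 · 28.82 / 7.207e+08 = 1.060e-09 m³.

value=1.060e-09 m^3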